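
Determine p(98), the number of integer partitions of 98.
150198136

p(n) counts ways to write n as a sum of positive integers (order ignored).
Euler's pentagonal recurrence: p(k) = p(k-1) + p(k-2) - p(k-5) - p(k-7) + p(k-12) + p(k-15) - ... (offsets j(3j∓1)/2, signs ++--, p(0)=1, p(<0)=0).
DP table for k = 0..97: p(0)=1, p(1)=1, p(2)=2, p(3)=3, p(4)=5, p(5)=7, p(6)=11, p(7)=15, p(8)=22, p(9)=30, p(10)=42, p(11)=56, p(12)=77, p(13)=101, p(14)=135, p(15)=176, p(16)=231, p(17)=297, p(18)=385, p(19)=490, p(20)=627, p(21)=792, p(22)=1002, p(23)=1255, p(24)=1575, p(25)=1958, p(26)=2436, p(27)=3010, p(28)=3718, p(29)=4565, p(30)=5604, p(31)=6842, p(32)=8349, p(33)=10143, p(34)=12310, p(35)=14883, p(36)=17977, p(37)=21637, p(38)=26015, p(39)=31185, p(40)=37338, p(41)=44583, p(42)=53174, p(43)=63261, p(44)=75175, p(45)=89134, p(46)=105558, p(47)=124754, p(48)=147273, p(49)=173525, p(50)=204226, p(51)=239943, p(52)=281589, p(53)=329931, p(54)=386155, p(55)=451276, p(56)=526823, p(57)=614154, p(58)=715220, p(59)=831820, p(60)=966467, p(61)=1121505, p(62)=1300156, p(63)=1505499, p(64)=1741630, p(65)=2012558, p(66)=2323520, p(67)=2679689, p(68)=3087735, p(69)=3554345, p(70)=4087968, p(71)=4697205, p(72)=5392783, p(73)=6185689, p(74)=7089500, p(75)=8118264, p(76)=9289091, p(77)=10619863, p(78)=12132164, p(79)=13848650, p(80)=15796476, p(81)=18004327, p(82)=20506255, p(83)=23338469, p(84)=26543660, p(85)=30167357, p(86)=34262962, p(87)=38887673, p(88)=44108109, p(89)=49995925, p(90)=56634173, p(91)=64112359, p(92)=72533807, p(93)=82010177, p(94)=92669720, p(95)=104651419, p(96)=118114304, p(97)=133230930.
Final step: p(98) = p(97) + p(96) - p(93) - p(91) + p(86) + p(83) - p(76) - p(72) + p(63) + p(58) - p(47) - p(41) + p(28) + p(21) - p(6)
= 133230930 + 118114304 - 82010177 - 64112359 + 34262962 + 23338469 - 9289091 - 5392783 + 1505499 + 715220 - 124754 - 44583 + 3718 + 792 - 11
= 150198136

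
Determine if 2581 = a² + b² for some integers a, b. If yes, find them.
9² + 50² (a=9, b=50)

Factorization: 2581 = 29 × 89
By Fermat: n is sum of two squares iff every prime p ≡ 3 (mod 4) appears to even power.
All primes ≡ 3 (mod 4) appear to even power.
Search a = 0, 1, 2, … for 2581 - a² a perfect square: first hit at a = 9: 2581 - 81 = 2500 = 50².
2581 = 9² + 50² = 81 + 2500 ✓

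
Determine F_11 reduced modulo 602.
89

Matrix identity: Q^n = [[F_(n+1), F_n], [F_n, F_(n-1)]] with Q = [[1,1],[1,0]].
n = 11 = 1011₂. Square-and-multiply, entries mod 602:
Q^1 = [[1,1],[1,0]]
Q^2 = (Q^1)² = [[2,1],[1,1]]
Q^5 = (Q^2)²·Q = [[8,5],[5,3]]
Q^11 = (Q^5)²·Q = [[144,89],[89,55]]
F_11 mod 602 = Q^11[0][1] = 89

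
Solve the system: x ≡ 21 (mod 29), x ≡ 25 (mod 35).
340

Using Chinese Remainder Theorem:
M = 29 × 35 = 1015
M1 = 35, M2 = 29
y1 = 35^(-1) mod 29 = 5
y2 = 29^(-1) mod 35 = 29
x = (21×35×5 + 25×29×29) mod 1015 = 340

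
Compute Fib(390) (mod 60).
20

Matrix identity: Q^n = [[F_(n+1), F_n], [F_n, F_(n-1)]] with Q = [[1,1],[1,0]].
n = 390 = 110000110₂. Square-and-multiply, entries mod 60:
Q^1 = [[1,1],[1,0]]
Q^3 = (Q^1)²·Q = [[3,2],[2,1]]
Q^6 = (Q^3)² = [[13,8],[8,5]]
Q^12 = (Q^6)² = [[53,24],[24,29]]
Q^24 = (Q^12)² = [[25,48],[48,37]]
Q^48 = (Q^24)² = [[49,36],[36,13]]
Q^97 = (Q^48)²·Q = [[49,37],[37,12]]
Q^195 = (Q^97)²·Q = [[27,50],[50,37]]
Q^390 = (Q^195)² = [[49,20],[20,29]]
F_390 mod 60 = Q^390[0][1] = 20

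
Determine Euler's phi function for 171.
108

171 = 3^2 × 19
φ(n) = n × ∏(1 - 1/p) for each prime p dividing n
φ(171) = 171 × (1 - 1/3) × (1 - 1/19) = 108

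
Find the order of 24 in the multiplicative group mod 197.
49

197 is prime, so ord(24) divides φ(197) = 196.
Divisors of 196: 1, 2, 4, 7, 14, 28, 49, 98, 196.
Repeated squaring: 24^1 ≡ 24, 24^2 ≡ 182, 24^4 ≡ 28, 24^8 ≡ 193, 24^16 ≡ 16, 24^32 ≡ 59, 24^64 ≡ 132, 24^128 ≡ 88 (mod 197).
Test 24^d mod 197 for each divisor d in increasing order:
24^1 ≡ 24
24^2 ≡ 182
24^4 ≡ 28
24^7 = 24^4·24^2·24^1 ≡ 164
24^14 = 24^8·24^4·24^2 ≡ 104
24^28 = 24^16·24^8·24^4 ≡ 178
24^49 = 24^32·24^16·24^1 ≡ 1  ← first divisor giving 1
The order is 49.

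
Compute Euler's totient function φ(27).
18

27 = 3^3
φ(n) = n × ∏(1 - 1/p) for each prime p dividing n
φ(27) = 27 × (1 - 1/3) = 18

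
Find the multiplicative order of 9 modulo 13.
3

13 is prime, so ord(9) divides φ(13) = 12.
Divisors of 12: 1, 2, 3, 4, 6, 12.
Repeated squaring: 9^1 ≡ 9, 9^2 ≡ 3, 9^4 ≡ 9, 9^8 ≡ 3 (mod 13).
Test 9^d mod 13 for each divisor d in increasing order:
9^1 ≡ 9
9^2 ≡ 3
9^3 = 9^2·9^1 ≡ 1  ← first divisor giving 1
The order is 3.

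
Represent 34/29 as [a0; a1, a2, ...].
[1; 5, 1, 4]

Euclidean algorithm steps:
34 = 1 × 29 + 5
29 = 5 × 5 + 4
5 = 1 × 4 + 1
4 = 4 × 1 + 0
Continued fraction: [1; 5, 1, 4]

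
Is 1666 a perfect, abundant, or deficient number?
deficient

Proper divisors of 1666: sum = 1 + 2 + 7 + 14 + 17 + 34 + 49 + 98 + 119 + 238 + 833 = 1412
Since 1412 < 1666, 1666 is deficient.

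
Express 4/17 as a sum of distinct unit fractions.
1/5 + 1/29 + 1/1233 + 1/3039345

Greedy algorithm:
4/17: ceiling(17/4) = 5, use 1/5
3/85: ceiling(85/3) = 29, use 1/29
2/2465: ceiling(2465/2) = 1233, use 1/1233
1/3039345: ceiling(3039345/1) = 3039345, use 1/3039345
Result: 4/17 = 1/5 + 1/29 + 1/1233 + 1/3039345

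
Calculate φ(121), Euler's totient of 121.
110

121 = 11^2
φ(n) = n × ∏(1 - 1/p) for each prime p dividing n
φ(121) = 121 × (1 - 1/11) = 110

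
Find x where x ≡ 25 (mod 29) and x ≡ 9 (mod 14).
373

Using Chinese Remainder Theorem:
M = 29 × 14 = 406
M1 = 14, M2 = 29
y1 = 14^(-1) mod 29 = 27
y2 = 29^(-1) mod 14 = 1
x = (25×14×27 + 9×29×1) mod 406 = 373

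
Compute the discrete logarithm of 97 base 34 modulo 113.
72

Baby-step giant-step with step n = ⌈√113⌉ = 11.
Baby steps 34^j mod 113 (j:value) for j=0..10: 0:1, 1:34, 2:26, 3:93, 4:111, 5:45, 6:61, 7:40, 8:4, 9:23, 10:104.
Giant-step multiplier: 34^(-11) ≡ 34^(112-11) = 34^101 ≡ 24 (mod 113).
Giant steps γ_i = 97·24^i mod 113: γ_0=97, γ_1=68, γ_2=50, γ_3=70, γ_4=98, γ_5=92, γ_6=61 (in table at j=6).
x = i·n + j = 6·11 + 6 = 72.
Check: 34^72 ≡ 97 (mod 113).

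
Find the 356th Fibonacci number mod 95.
92

Matrix identity: Q^n = [[F_(n+1), F_n], [F_n, F_(n-1)]] with Q = [[1,1],[1,0]].
n = 356 = 101100100₂. Square-and-multiply, entries mod 95:
Q^1 = [[1,1],[1,0]]
Q^2 = (Q^1)² = [[2,1],[1,1]]
Q^5 = (Q^2)²·Q = [[8,5],[5,3]]
Q^11 = (Q^5)²·Q = [[49,89],[89,55]]
Q^22 = (Q^11)² = [[62,41],[41,21]]
Q^44 = (Q^22)² = [[15,78],[78,32]]
Q^89 = (Q^44)²·Q = [[0,39],[39,56]]
Q^178 = (Q^89)² = [[1,94],[94,2]]
Q^356 = (Q^178)² = [[2,92],[92,5]]
F_356 mod 95 = Q^356[0][1] = 92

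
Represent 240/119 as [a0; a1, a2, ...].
[2; 59, 2]

Euclidean algorithm steps:
240 = 2 × 119 + 2
119 = 59 × 2 + 1
2 = 2 × 1 + 0
Continued fraction: [2; 59, 2]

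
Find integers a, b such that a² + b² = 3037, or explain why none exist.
11² + 54² (a=11, b=54)

Factorization: 3037 = 3037
By Fermat: n is sum of two squares iff every prime p ≡ 3 (mod 4) appears to even power.
All primes ≡ 3 (mod 4) appear to even power.
Search a = 0, 1, 2, … for 3037 - a² a perfect square: first hit at a = 11: 3037 - 121 = 2916 = 54².
3037 = 11² + 54² = 121 + 2916 ✓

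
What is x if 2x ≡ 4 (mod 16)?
x ≡ 2 (mod 8)

gcd(2, 16) = 2, which divides 4, so solutions exist.
Divide through by 2: x ≡ 2 (mod 8).
The coefficient of x is now 1, so x ≡ 2 (mod 8).
Check: 2 × 2 = 4 ≡ 4 (mod 16).
x ≡ 2 (mod 8), giving 2 solutions mod 16.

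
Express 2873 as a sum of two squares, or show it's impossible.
8² + 53² (a=8, b=53)

Factorization: 2873 = 13^2 × 17
By Fermat: n is sum of two squares iff every prime p ≡ 3 (mod 4) appears to even power.
All primes ≡ 3 (mod 4) appear to even power.
Search a = 0, 1, 2, … for 2873 - a² a perfect square: first hit at a = 8: 2873 - 64 = 2809 = 53².
2873 = 8² + 53² = 64 + 2809 ✓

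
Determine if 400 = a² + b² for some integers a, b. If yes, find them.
0² + 20² (a=0, b=20)

Factorization: 400 = 2^4 × 5^2
By Fermat: n is sum of two squares iff every prime p ≡ 3 (mod 4) appears to even power.
All primes ≡ 3 (mod 4) appear to even power.
Search a = 0, 1, 2, … for 400 - a² a perfect square: first hit at a = 0: 400 - 0 = 400 = 20².
400 = 0² + 20² = 0 + 400 ✓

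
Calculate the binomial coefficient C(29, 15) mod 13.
6

Using Lucas' theorem:
Write n=29 and k=15 in base 13:
n in base 13: [2, 3]
k in base 13: [1, 2]
C(29,15) mod 13 = ∏ C(n_i, k_i) mod 13
Digit binomials (mod 13): C(2,1) = 2; C(3,2) = 3
Product: 2 × 3 = 6 ≡ 6 (mod 13)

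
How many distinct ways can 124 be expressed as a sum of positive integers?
2841940500

p(n) counts ways to write n as a sum of positive integers (order ignored).
Euler's pentagonal recurrence: p(k) = p(k-1) + p(k-2) - p(k-5) - p(k-7) + p(k-12) + p(k-15) - ... (offsets j(3j∓1)/2, signs ++--, p(0)=1, p(<0)=0).
DP table for k = 0..123: p(0)=1, p(1)=1, p(2)=2, p(3)=3, p(4)=5, p(5)=7, p(6)=11, p(7)=15, p(8)=22, p(9)=30, p(10)=42, p(11)=56, p(12)=77, p(13)=101, p(14)=135, p(15)=176, p(16)=231, p(17)=297, p(18)=385, p(19)=490, p(20)=627, p(21)=792, p(22)=1002, p(23)=1255, p(24)=1575, p(25)=1958, p(26)=2436, p(27)=3010, p(28)=3718, p(29)=4565, p(30)=5604, p(31)=6842, p(32)=8349, p(33)=10143, p(34)=12310, p(35)=14883, p(36)=17977, p(37)=21637, p(38)=26015, p(39)=31185, p(40)=37338, p(41)=44583, p(42)=53174, p(43)=63261, p(44)=75175, p(45)=89134, p(46)=105558, p(47)=124754, p(48)=147273, p(49)=173525, p(50)=204226, p(51)=239943, p(52)=281589, p(53)=329931, p(54)=386155, p(55)=451276, p(56)=526823, p(57)=614154, p(58)=715220, p(59)=831820, p(60)=966467, p(61)=1121505, p(62)=1300156, p(63)=1505499, p(64)=1741630, p(65)=2012558, p(66)=2323520, p(67)=2679689, p(68)=3087735, p(69)=3554345, p(70)=4087968, p(71)=4697205, p(72)=5392783, p(73)=6185689, p(74)=7089500, p(75)=8118264, p(76)=9289091, p(77)=10619863, p(78)=12132164, p(79)=13848650, p(80)=15796476, p(81)=18004327, p(82)=20506255, p(83)=23338469, p(84)=26543660, p(85)=30167357, p(86)=34262962, p(87)=38887673, p(88)=44108109, p(89)=49995925, p(90)=56634173, p(91)=64112359, p(92)=72533807, p(93)=82010177, p(94)=92669720, p(95)=104651419, p(96)=118114304, p(97)=133230930, p(98)=150198136, p(99)=169229875, p(100)=190569292, p(101)=214481126, p(102)=241265379, p(103)=271248950, p(104)=304801365, p(105)=342325709, p(106)=384276336, p(107)=431149389, p(108)=483502844, p(109)=541946240, p(110)=607163746, p(111)=679903203, p(112)=761002156, p(113)=851376628, p(114)=952050665, p(115)=1064144451, p(116)=1188908248, p(117)=1327710076, p(118)=1482074143, p(119)=1653668665, p(120)=1844349560, p(121)=2056148051, p(122)=2291320912, p(123)=2552338241.
Final step: p(124) = p(123) + p(122) - p(119) - p(117) + p(112) + p(109) - p(102) - p(98) + p(89) + p(84) - p(73) - p(67) + p(54) + p(47) - p(32) - p(24) + p(7)
= 2552338241 + 2291320912 - 1653668665 - 1327710076 + 761002156 + 541946240 - 241265379 - 150198136 + 49995925 + 26543660 - 6185689 - 2679689 + 386155 + 124754 - 8349 - 1575 + 15
= 2841940500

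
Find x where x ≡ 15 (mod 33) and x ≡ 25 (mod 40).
345

Using Chinese Remainder Theorem:
M = 33 × 40 = 1320
M1 = 40, M2 = 33
y1 = 40^(-1) mod 33 = 19
y2 = 33^(-1) mod 40 = 17
x = (15×40×19 + 25×33×17) mod 1320 = 345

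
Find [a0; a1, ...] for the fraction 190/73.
[2; 1, 1, 1, 1, 14]

Euclidean algorithm steps:
190 = 2 × 73 + 44
73 = 1 × 44 + 29
44 = 1 × 29 + 15
29 = 1 × 15 + 14
15 = 1 × 14 + 1
14 = 14 × 1 + 0
Continued fraction: [2; 1, 1, 1, 1, 14]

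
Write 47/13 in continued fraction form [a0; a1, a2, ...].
[3; 1, 1, 1, 1, 2]

Euclidean algorithm steps:
47 = 3 × 13 + 8
13 = 1 × 8 + 5
8 = 1 × 5 + 3
5 = 1 × 3 + 2
3 = 1 × 2 + 1
2 = 2 × 1 + 0
Continued fraction: [3; 1, 1, 1, 1, 2]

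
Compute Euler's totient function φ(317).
316

317 = 317
φ(n) = n × ∏(1 - 1/p) for each prime p dividing n
φ(317) = 317 × (1 - 1/317) = 316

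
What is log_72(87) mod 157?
125

Baby-step giant-step with step n = ⌈√157⌉ = 13.
Baby steps 72^j mod 157 (j:value) for j=0..12: 0:1, 1:72, 2:3, 3:59, 4:9, 5:20, 6:27, 7:60, 8:81, 9:23, 10:86, 11:69, 12:101.
Giant-step multiplier: 72^(-13) ≡ 72^(156-13) = 72^143 ≡ 22 (mod 157).
Giant steps γ_i = 87·22^i mod 157: γ_0=87, γ_1=30, γ_2=32, γ_3=76, γ_4=102, γ_5=46, γ_6=70, γ_7=127, γ_8=125, γ_9=81 (in table at j=8).
x = i·n + j = 9·13 + 8 = 125.
Check: 72^125 ≡ 87 (mod 157).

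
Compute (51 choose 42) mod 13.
12

Using Lucas' theorem:
Write n=51 and k=42 in base 13:
n in base 13: [3, 12]
k in base 13: [3, 3]
C(51,42) mod 13 = ∏ C(n_i, k_i) mod 13
Digit binomials (mod 13): C(3,3) = 1; C(12,3) = 220 ≡ 12
Product: 1 × 12 = 12 ≡ 12 (mod 13)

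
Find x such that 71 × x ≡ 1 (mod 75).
56

gcd(71, 75) = 1, so the inverse exists.
Extended Euclidean algorithm on (75, 71):
75 = 1 × 71 + 4  ⟹  4 = (1)·75 + (-1)·71
71 = 17 × 4 + 3  ⟹  3 = (-17)·75 + (18)·71
4 = 1 × 3 + 1  ⟹  1 = (18)·75 + (-19)·71
So (-19)·71 ≡ 1 (mod 75), i.e. 71^(-1) ≡ -19 ≡ 56 (mod 75).
Check: 71 × 56 = 3976 ≡ 1 (mod 75)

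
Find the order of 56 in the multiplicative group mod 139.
138

139 is prime, so ord(56) divides φ(139) = 138.
Divisors of 138: 1, 2, 3, 6, 23, 46, 69, 138.
Repeated squaring: 56^1 ≡ 56, 56^2 ≡ 78, 56^4 ≡ 107, 56^8 ≡ 51, 56^16 ≡ 99, 56^32 ≡ 71, 56^64 ≡ 37, 56^128 ≡ 118 (mod 139).
Test 56^d mod 139 for each divisor d in increasing order:
56^1 ≡ 56
56^2 ≡ 78
56^3 = 56^2·56^1 ≡ 59
56^6 = 56^4·56^2 ≡ 6
56^23 = 56^16·56^4·56^2·56^1 ≡ 43
56^46 = 56^32·56^8·56^4·56^2 ≡ 42
56^69 = 56^64·56^4·56^1 ≡ 138
56^138 = 56^128·56^8·56^2 ≡ 1  ← first divisor giving 1
The order is 138.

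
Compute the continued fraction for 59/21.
[2; 1, 4, 4]

Euclidean algorithm steps:
59 = 2 × 21 + 17
21 = 1 × 17 + 4
17 = 4 × 4 + 1
4 = 4 × 1 + 0
Continued fraction: [2; 1, 4, 4]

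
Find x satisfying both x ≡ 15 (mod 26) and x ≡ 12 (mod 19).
145

Using Chinese Remainder Theorem:
M = 26 × 19 = 494
M1 = 19, M2 = 26
y1 = 19^(-1) mod 26 = 11
y2 = 26^(-1) mod 19 = 11
x = (15×19×11 + 12×26×11) mod 494 = 145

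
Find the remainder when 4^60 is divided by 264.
232

Repeated squaring. Binary of 60 = 111100.
4^1 ≡ 4 (mod 264); 4^2 ≡ 16 (mod 264); 4^4 ≡ 256 (mod 264); 4^8 ≡ 64 (mod 264); 4^16 ≡ 136 (mod 264); 4^32 ≡ 16 (mod 264)
4^60 = 4^4 × 4^8 × 4^16 × 4^32 ≡ 232 (mod 264)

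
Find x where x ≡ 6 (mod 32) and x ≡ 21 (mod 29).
166

Using Chinese Remainder Theorem:
M = 32 × 29 = 928
M1 = 29, M2 = 32
y1 = 29^(-1) mod 32 = 21
y2 = 32^(-1) mod 29 = 10
x = (6×29×21 + 21×32×10) mod 928 = 166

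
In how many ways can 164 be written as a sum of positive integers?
156919475295

p(n) counts ways to write n as a sum of positive integers (order ignored).
Euler's pentagonal recurrence: p(k) = p(k-1) + p(k-2) - p(k-5) - p(k-7) + p(k-12) + p(k-15) - ... (offsets j(3j∓1)/2, signs ++--, p(0)=1, p(<0)=0).
DP table for k = 0..163: p(0)=1, p(1)=1, p(2)=2, p(3)=3, p(4)=5, p(5)=7, p(6)=11, p(7)=15, p(8)=22, p(9)=30, p(10)=42, p(11)=56, p(12)=77, p(13)=101, p(14)=135, p(15)=176, p(16)=231, p(17)=297, p(18)=385, p(19)=490, p(20)=627, p(21)=792, p(22)=1002, p(23)=1255, p(24)=1575, p(25)=1958, p(26)=2436, p(27)=3010, p(28)=3718, p(29)=4565, p(30)=5604, p(31)=6842, p(32)=8349, p(33)=10143, p(34)=12310, p(35)=14883, p(36)=17977, p(37)=21637, p(38)=26015, p(39)=31185, p(40)=37338, p(41)=44583, p(42)=53174, p(43)=63261, p(44)=75175, p(45)=89134, p(46)=105558, p(47)=124754, p(48)=147273, p(49)=173525, p(50)=204226, p(51)=239943, p(52)=281589, p(53)=329931, p(54)=386155, p(55)=451276, p(56)=526823, p(57)=614154, p(58)=715220, p(59)=831820, p(60)=966467, p(61)=1121505, p(62)=1300156, p(63)=1505499, p(64)=1741630, p(65)=2012558, p(66)=2323520, p(67)=2679689, p(68)=3087735, p(69)=3554345, p(70)=4087968, p(71)=4697205, p(72)=5392783, p(73)=6185689, p(74)=7089500, p(75)=8118264, p(76)=9289091, p(77)=10619863, p(78)=12132164, p(79)=13848650, p(80)=15796476, p(81)=18004327, p(82)=20506255, p(83)=23338469, p(84)=26543660, p(85)=30167357, p(86)=34262962, p(87)=38887673, p(88)=44108109, p(89)=49995925, p(90)=56634173, p(91)=64112359, p(92)=72533807, p(93)=82010177, p(94)=92669720, p(95)=104651419, p(96)=118114304, p(97)=133230930, p(98)=150198136, p(99)=169229875, p(100)=190569292, p(101)=214481126, p(102)=241265379, p(103)=271248950, p(104)=304801365, p(105)=342325709, p(106)=384276336, p(107)=431149389, p(108)=483502844, p(109)=541946240, p(110)=607163746, p(111)=679903203, p(112)=761002156, p(113)=851376628, p(114)=952050665, p(115)=1064144451, p(116)=1188908248, p(117)=1327710076, p(118)=1482074143, p(119)=1653668665, p(120)=1844349560, p(121)=2056148051, p(122)=2291320912, p(123)=2552338241, p(124)=2841940500, p(125)=3163127352, p(126)=3519222692, p(127)=3913864295, p(128)=4351078600, p(129)=4835271870, p(130)=5371315400, p(131)=5964539504, p(132)=6620830889, p(133)=7346629512, p(134)=8149040695, p(135)=9035836076, p(136)=10015581680, p(137)=11097645016, p(138)=12292341831, p(139)=13610949895, p(140)=15065878135, p(141)=16670689208, p(142)=18440293320, p(143)=20390982757, p(144)=22540654445, p(145)=24908858009, p(146)=27517052599, p(147)=30388671978, p(148)=33549419497, p(149)=37027355200, p(150)=40853235313, p(151)=45060624582, p(152)=49686288421, p(153)=54770336324, p(154)=60356673280, p(155)=66493182097, p(156)=73232243759, p(157)=80630964769, p(158)=88751778802, p(159)=97662728555, p(160)=107438159466, p(161)=118159068427, p(162)=129913904637, p(163)=142798995930.
Final step: p(164) = p(163) + p(162) - p(159) - p(157) + p(152) + p(149) - p(142) - p(138) + p(129) + p(124) - p(113) - p(107) + p(94) + p(87) - p(72) - p(64) + p(47) + p(38) - p(19) - p(9)
= 142798995930 + 129913904637 - 97662728555 - 80630964769 + 49686288421 + 37027355200 - 18440293320 - 12292341831 + 4835271870 + 2841940500 - 851376628 - 431149389 + 92669720 + 38887673 - 5392783 - 1741630 + 124754 + 26015 - 490 - 30
= 156919475295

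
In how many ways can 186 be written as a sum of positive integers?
1171432692373

p(n) counts ways to write n as a sum of positive integers (order ignored).
Euler's pentagonal recurrence: p(k) = p(k-1) + p(k-2) - p(k-5) - p(k-7) + p(k-12) + p(k-15) - ... (offsets j(3j∓1)/2, signs ++--, p(0)=1, p(<0)=0).
DP table for k = 0..185: p(0)=1, p(1)=1, p(2)=2, p(3)=3, p(4)=5, p(5)=7, p(6)=11, p(7)=15, p(8)=22, p(9)=30, p(10)=42, p(11)=56, p(12)=77, p(13)=101, p(14)=135, p(15)=176, p(16)=231, p(17)=297, p(18)=385, p(19)=490, p(20)=627, p(21)=792, p(22)=1002, p(23)=1255, p(24)=1575, p(25)=1958, p(26)=2436, p(27)=3010, p(28)=3718, p(29)=4565, p(30)=5604, p(31)=6842, p(32)=8349, p(33)=10143, p(34)=12310, p(35)=14883, p(36)=17977, p(37)=21637, p(38)=26015, p(39)=31185, p(40)=37338, p(41)=44583, p(42)=53174, p(43)=63261, p(44)=75175, p(45)=89134, p(46)=105558, p(47)=124754, p(48)=147273, p(49)=173525, p(50)=204226, p(51)=239943, p(52)=281589, p(53)=329931, p(54)=386155, p(55)=451276, p(56)=526823, p(57)=614154, p(58)=715220, p(59)=831820, p(60)=966467, p(61)=1121505, p(62)=1300156, p(63)=1505499, p(64)=1741630, p(65)=2012558, p(66)=2323520, p(67)=2679689, p(68)=3087735, p(69)=3554345, p(70)=4087968, p(71)=4697205, p(72)=5392783, p(73)=6185689, p(74)=7089500, p(75)=8118264, p(76)=9289091, p(77)=10619863, p(78)=12132164, p(79)=13848650, p(80)=15796476, p(81)=18004327, p(82)=20506255, p(83)=23338469, p(84)=26543660, p(85)=30167357, p(86)=34262962, p(87)=38887673, p(88)=44108109, p(89)=49995925, p(90)=56634173, p(91)=64112359, p(92)=72533807, p(93)=82010177, p(94)=92669720, p(95)=104651419, p(96)=118114304, p(97)=133230930, p(98)=150198136, p(99)=169229875, p(100)=190569292, p(101)=214481126, p(102)=241265379, p(103)=271248950, p(104)=304801365, p(105)=342325709, p(106)=384276336, p(107)=431149389, p(108)=483502844, p(109)=541946240, p(110)=607163746, p(111)=679903203, p(112)=761002156, p(113)=851376628, p(114)=952050665, p(115)=1064144451, p(116)=1188908248, p(117)=1327710076, p(118)=1482074143, p(119)=1653668665, p(120)=1844349560, p(121)=2056148051, p(122)=2291320912, p(123)=2552338241, p(124)=2841940500, p(125)=3163127352, p(126)=3519222692, p(127)=3913864295, p(128)=4351078600, p(129)=4835271870, p(130)=5371315400, p(131)=5964539504, p(132)=6620830889, p(133)=7346629512, p(134)=8149040695, p(135)=9035836076, p(136)=10015581680, p(137)=11097645016, p(138)=12292341831, p(139)=13610949895, p(140)=15065878135, p(141)=16670689208, p(142)=18440293320, p(143)=20390982757, p(144)=22540654445, p(145)=24908858009, p(146)=27517052599, p(147)=30388671978, p(148)=33549419497, p(149)=37027355200, p(150)=40853235313, p(151)=45060624582, p(152)=49686288421, p(153)=54770336324, p(154)=60356673280, p(155)=66493182097, p(156)=73232243759, p(157)=80630964769, p(158)=88751778802, p(159)=97662728555, p(160)=107438159466, p(161)=118159068427, p(162)=129913904637, p(163)=142798995930, p(164)=156919475295, p(165)=172389800255, p(166)=189334822579, p(167)=207890420102, p(168)=228204732751, p(169)=250438925115, p(170)=274768617130, p(171)=301384802048, p(172)=330495499613, p(173)=362326859895, p(174)=397125074750, p(175)=435157697830, p(176)=476715857290, p(177)=522115831195, p(178)=571701605655, p(179)=625846753120, p(180)=684957390936, p(181)=749474411781, p(182)=819876908323, p(183)=896684817527, p(184)=980462880430, p(185)=1071823774337.
Final step: p(186) = p(185) + p(184) - p(181) - p(179) + p(174) + p(171) - p(164) - p(160) + p(151) + p(146) - p(135) - p(129) + p(116) + p(109) - p(94) - p(86) + p(69) + p(60) - p(41) - p(31) + p(10)
= 1071823774337 + 980462880430 - 749474411781 - 625846753120 + 397125074750 + 301384802048 - 156919475295 - 107438159466 + 45060624582 + 27517052599 - 9035836076 - 4835271870 + 1188908248 + 541946240 - 92669720 - 34262962 + 3554345 + 966467 - 44583 - 6842 + 42
= 1171432692373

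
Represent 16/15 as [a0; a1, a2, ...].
[1; 15]

Euclidean algorithm steps:
16 = 1 × 15 + 1
15 = 15 × 1 + 0
Continued fraction: [1; 15]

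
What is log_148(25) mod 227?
6

Baby-step giant-step with step n = ⌈√227⌉ = 16.
Baby steps 148^j mod 227 (j:value) for j=0..15: 0:1, 1:148, 2:112, 3:5, 4:59, 5:106, 6:25, 7:68, 8:76, 9:125, 10:113, 11:153, 12:171, 13:111, 14:84, 15:174.
h = 25 is already in the table at j=6, so x = 6.
Check: 148^6 ≡ 25 (mod 227).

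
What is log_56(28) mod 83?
68

Baby-step giant-step with step n = ⌈√83⌉ = 10.
Baby steps 56^j mod 83 (j:value) for j=0..9: 0:1, 1:56, 2:65, 3:71, 4:75, 5:50, 6:61, 7:13, 8:64, 9:15.
Giant-step multiplier: 56^(-10) ≡ 56^(82-10) = 56^72 ≡ 25 (mod 83).
Giant steps γ_i = 28·25^i mod 83: γ_0=28, γ_1=36, γ_2=70, γ_3=7, γ_4=9, γ_5=59, γ_6=64 (in table at j=8).
x = i·n + j = 6·10 + 8 = 68.
Check: 56^68 ≡ 28 (mod 83).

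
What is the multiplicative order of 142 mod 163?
54

163 is prime, so ord(142) divides φ(163) = 162.
Divisors of 162: 1, 2, 3, 6, 9, 18, 27, 54, 81, 162.
Repeated squaring: 142^1 ≡ 142, 142^2 ≡ 115, 142^4 ≡ 22, 142^8 ≡ 158, 142^16 ≡ 25, 142^32 ≡ 136, 142^64 ≡ 77, 142^128 ≡ 61 (mod 163).
Test 142^d mod 163 for each divisor d in increasing order:
142^1 ≡ 142
142^2 ≡ 115
142^3 = 142^2·142^1 ≡ 30
142^6 = 142^4·142^2 ≡ 85
142^9 = 142^8·142^1 ≡ 105
142^18 = 142^16·142^2 ≡ 104
142^27 = 142^16·142^8·142^2·142^1 ≡ 162
142^54 = 142^32·142^16·142^4·142^2 ≡ 1  ← first divisor giving 1
The order is 54.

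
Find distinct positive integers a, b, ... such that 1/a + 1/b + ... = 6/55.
1/10 + 1/110

Greedy algorithm:
6/55: ceiling(55/6) = 10, use 1/10
1/110: ceiling(110/1) = 110, use 1/110
Result: 6/55 = 1/10 + 1/110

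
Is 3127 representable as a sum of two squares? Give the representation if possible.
Not possible

Factorization: 3127 = 53 × 59
By Fermat: n is sum of two squares iff every prime p ≡ 3 (mod 4) appears to even power.
Prime(s) ≡ 3 (mod 4) with odd exponent: [(59, 1)]
Therefore 3127 cannot be expressed as a² + b².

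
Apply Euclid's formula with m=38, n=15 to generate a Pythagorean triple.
(1219, 1140, 1669)

Euclid's formula: a = m² - n², b = 2mn, c = m² + n²
m = 38, n = 15
a = 38² - 15² = 1444 - 225 = 1219
b = 2 × 38 × 15 = 1140
c = 38² + 15² = 1444 + 225 = 1669
Verification: 1219² + 1140² = 1485961 + 1299600 = 2785561 = 1669² ✓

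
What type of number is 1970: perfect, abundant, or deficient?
deficient

Proper divisors of 1970: sum = 1 + 2 + 5 + 10 + 197 + 394 + 985 = 1594
Since 1594 < 1970, 1970 is deficient.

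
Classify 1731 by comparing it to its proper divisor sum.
deficient

Proper divisors of 1731: sum = 1 + 3 + 577 = 581
Since 581 < 1731, 1731 is deficient.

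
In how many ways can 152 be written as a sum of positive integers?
49686288421

p(n) counts ways to write n as a sum of positive integers (order ignored).
Euler's pentagonal recurrence: p(k) = p(k-1) + p(k-2) - p(k-5) - p(k-7) + p(k-12) + p(k-15) - ... (offsets j(3j∓1)/2, signs ++--, p(0)=1, p(<0)=0).
DP table for k = 0..151: p(0)=1, p(1)=1, p(2)=2, p(3)=3, p(4)=5, p(5)=7, p(6)=11, p(7)=15, p(8)=22, p(9)=30, p(10)=42, p(11)=56, p(12)=77, p(13)=101, p(14)=135, p(15)=176, p(16)=231, p(17)=297, p(18)=385, p(19)=490, p(20)=627, p(21)=792, p(22)=1002, p(23)=1255, p(24)=1575, p(25)=1958, p(26)=2436, p(27)=3010, p(28)=3718, p(29)=4565, p(30)=5604, p(31)=6842, p(32)=8349, p(33)=10143, p(34)=12310, p(35)=14883, p(36)=17977, p(37)=21637, p(38)=26015, p(39)=31185, p(40)=37338, p(41)=44583, p(42)=53174, p(43)=63261, p(44)=75175, p(45)=89134, p(46)=105558, p(47)=124754, p(48)=147273, p(49)=173525, p(50)=204226, p(51)=239943, p(52)=281589, p(53)=329931, p(54)=386155, p(55)=451276, p(56)=526823, p(57)=614154, p(58)=715220, p(59)=831820, p(60)=966467, p(61)=1121505, p(62)=1300156, p(63)=1505499, p(64)=1741630, p(65)=2012558, p(66)=2323520, p(67)=2679689, p(68)=3087735, p(69)=3554345, p(70)=4087968, p(71)=4697205, p(72)=5392783, p(73)=6185689, p(74)=7089500, p(75)=8118264, p(76)=9289091, p(77)=10619863, p(78)=12132164, p(79)=13848650, p(80)=15796476, p(81)=18004327, p(82)=20506255, p(83)=23338469, p(84)=26543660, p(85)=30167357, p(86)=34262962, p(87)=38887673, p(88)=44108109, p(89)=49995925, p(90)=56634173, p(91)=64112359, p(92)=72533807, p(93)=82010177, p(94)=92669720, p(95)=104651419, p(96)=118114304, p(97)=133230930, p(98)=150198136, p(99)=169229875, p(100)=190569292, p(101)=214481126, p(102)=241265379, p(103)=271248950, p(104)=304801365, p(105)=342325709, p(106)=384276336, p(107)=431149389, p(108)=483502844, p(109)=541946240, p(110)=607163746, p(111)=679903203, p(112)=761002156, p(113)=851376628, p(114)=952050665, p(115)=1064144451, p(116)=1188908248, p(117)=1327710076, p(118)=1482074143, p(119)=1653668665, p(120)=1844349560, p(121)=2056148051, p(122)=2291320912, p(123)=2552338241, p(124)=2841940500, p(125)=3163127352, p(126)=3519222692, p(127)=3913864295, p(128)=4351078600, p(129)=4835271870, p(130)=5371315400, p(131)=5964539504, p(132)=6620830889, p(133)=7346629512, p(134)=8149040695, p(135)=9035836076, p(136)=10015581680, p(137)=11097645016, p(138)=12292341831, p(139)=13610949895, p(140)=15065878135, p(141)=16670689208, p(142)=18440293320, p(143)=20390982757, p(144)=22540654445, p(145)=24908858009, p(146)=27517052599, p(147)=30388671978, p(148)=33549419497, p(149)=37027355200, p(150)=40853235313, p(151)=45060624582.
Final step: p(152) = p(151) + p(150) - p(147) - p(145) + p(140) + p(137) - p(130) - p(126) + p(117) + p(112) - p(101) - p(95) + p(82) + p(75) - p(60) - p(52) + p(35) + p(26) - p(7)
= 45060624582 + 40853235313 - 30388671978 - 24908858009 + 15065878135 + 11097645016 - 5371315400 - 3519222692 + 1327710076 + 761002156 - 214481126 - 104651419 + 20506255 + 8118264 - 966467 - 281589 + 14883 + 2436 - 15
= 49686288421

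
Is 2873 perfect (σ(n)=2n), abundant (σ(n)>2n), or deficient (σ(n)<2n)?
deficient

Proper divisors of 2873: sum = 1 + 13 + 17 + 169 + 221 = 421
Since 421 < 2873, 2873 is deficient.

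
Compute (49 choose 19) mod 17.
6

Using Lucas' theorem:
Write n=49 and k=19 in base 17:
n in base 17: [2, 15]
k in base 17: [1, 2]
C(49,19) mod 17 = ∏ C(n_i, k_i) mod 17
Digit binomials (mod 17): C(2,1) = 2; C(15,2) = 105 ≡ 3
Product: 2 × 3 = 6 ≡ 6 (mod 17)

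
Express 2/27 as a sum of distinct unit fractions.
1/14 + 1/378

Greedy algorithm:
2/27: ceiling(27/2) = 14, use 1/14
1/378: ceiling(378/1) = 378, use 1/378
Result: 2/27 = 1/14 + 1/378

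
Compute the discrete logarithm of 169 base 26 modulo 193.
6

Baby-step giant-step with step n = ⌈√193⌉ = 14.
Baby steps 26^j mod 193 (j:value) for j=0..13: 0:1, 1:26, 2:97, 3:13, 4:145, 5:103, 6:169, 7:148, 8:181, 9:74, 10:187, 11:37, 12:190, 13:115.
h = 169 is already in the table at j=6, so x = 6.
Check: 26^6 ≡ 169 (mod 193).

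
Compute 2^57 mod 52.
44

Repeated squaring. Binary of 57 = 111001.
2^1 ≡ 2 (mod 52); 2^2 ≡ 4 (mod 52); 2^4 ≡ 16 (mod 52); 2^8 ≡ 48 (mod 52); 2^16 ≡ 16 (mod 52); 2^32 ≡ 48 (mod 52)
2^57 = 2^1 × 2^8 × 2^16 × 2^32 ≡ 44 (mod 52)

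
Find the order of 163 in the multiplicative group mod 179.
178

179 is prime, so ord(163) divides φ(179) = 178.
Divisors of 178: 1, 2, 89, 178.
Repeated squaring: 163^1 ≡ 163, 163^2 ≡ 77, 163^4 ≡ 22, 163^8 ≡ 126, 163^16 ≡ 124, 163^32 ≡ 161, 163^64 ≡ 145, 163^128 ≡ 82 (mod 179).
Test 163^d mod 179 for each divisor d in increasing order:
163^1 ≡ 163
163^2 ≡ 77
163^89 = 163^64·163^16·163^8·163^1 ≡ 178
163^178 = 163^128·163^32·163^16·163^2 ≡ 1  ← first divisor giving 1
The order is 178.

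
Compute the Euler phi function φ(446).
222

446 = 2 × 223
φ(n) = n × ∏(1 - 1/p) for each prime p dividing n
φ(446) = 446 × (1 - 1/2) × (1 - 1/223) = 222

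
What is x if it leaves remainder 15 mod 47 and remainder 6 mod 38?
1754

Using Chinese Remainder Theorem:
M = 47 × 38 = 1786
M1 = 38, M2 = 47
y1 = 38^(-1) mod 47 = 26
y2 = 47^(-1) mod 38 = 17
x = (15×38×26 + 6×47×17) mod 1786 = 1754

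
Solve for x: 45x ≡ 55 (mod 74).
x ≡ 67 (mod 74)

gcd(45, 74) = 1, which divides 55, so solutions exist.
Find 45^(-1) mod 74 by the extended Euclidean algorithm:
74 = 1 × 45 + 29  ⟹  29 = (1)·74 + (-1)·45
45 = 1 × 29 + 16  ⟹  16 = (-1)·74 + (2)·45
29 = 1 × 16 + 13  ⟹  13 = (2)·74 + (-3)·45
16 = 1 × 13 + 3  ⟹  3 = (-3)·74 + (5)·45
13 = 4 × 3 + 1  ⟹  1 = (14)·74 + (-23)·45
So (-23)·45 ≡ 1 (mod 74), i.e. 45^(-1) ≡ -23 ≡ 51 (mod 74).
x ≡ 51 × 55 = 2805 ≡ 67 (mod 74).
Check: 45 × 67 = 3015 ≡ 55 (mod 74).
Unique solution: x ≡ 67 (mod 74)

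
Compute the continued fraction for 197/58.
[3; 2, 1, 1, 11]

Euclidean algorithm steps:
197 = 3 × 58 + 23
58 = 2 × 23 + 12
23 = 1 × 12 + 11
12 = 1 × 11 + 1
11 = 11 × 1 + 0
Continued fraction: [3; 2, 1, 1, 11]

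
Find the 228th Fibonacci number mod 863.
359

Matrix identity: Q^n = [[F_(n+1), F_n], [F_n, F_(n-1)]] with Q = [[1,1],[1,0]].
n = 228 = 11100100₂. Square-and-multiply, entries mod 863:
Q^1 = [[1,1],[1,0]]
Q^3 = (Q^1)²·Q = [[3,2],[2,1]]
Q^7 = (Q^3)²·Q = [[21,13],[13,8]]
Q^14 = (Q^7)² = [[610,377],[377,233]]
Q^28 = (Q^14)² = [[744,227],[227,517]]
Q^57 = (Q^28)²·Q = [[696,102],[102,594]]
Q^114 = (Q^57)² = [[321,404],[404,780]]
Q^228 = (Q^114)² = [[453,359],[359,94]]
F_228 mod 863 = Q^228[0][1] = 359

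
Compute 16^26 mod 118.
26

Repeated squaring. Binary of 26 = 11010.
16^1 ≡ 16 (mod 118); 16^2 ≡ 20 (mod 118); 16^4 ≡ 46 (mod 118); 16^8 ≡ 110 (mod 118); 16^16 ≡ 64 (mod 118)
16^26 = 16^2 × 16^8 × 16^16 ≡ 26 (mod 118)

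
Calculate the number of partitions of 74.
7089500

p(n) counts ways to write n as a sum of positive integers (order ignored).
Euler's pentagonal recurrence: p(k) = p(k-1) + p(k-2) - p(k-5) - p(k-7) + p(k-12) + p(k-15) - ... (offsets j(3j∓1)/2, signs ++--, p(0)=1, p(<0)=0).
DP table for k = 0..73: p(0)=1, p(1)=1, p(2)=2, p(3)=3, p(4)=5, p(5)=7, p(6)=11, p(7)=15, p(8)=22, p(9)=30, p(10)=42, p(11)=56, p(12)=77, p(13)=101, p(14)=135, p(15)=176, p(16)=231, p(17)=297, p(18)=385, p(19)=490, p(20)=627, p(21)=792, p(22)=1002, p(23)=1255, p(24)=1575, p(25)=1958, p(26)=2436, p(27)=3010, p(28)=3718, p(29)=4565, p(30)=5604, p(31)=6842, p(32)=8349, p(33)=10143, p(34)=12310, p(35)=14883, p(36)=17977, p(37)=21637, p(38)=26015, p(39)=31185, p(40)=37338, p(41)=44583, p(42)=53174, p(43)=63261, p(44)=75175, p(45)=89134, p(46)=105558, p(47)=124754, p(48)=147273, p(49)=173525, p(50)=204226, p(51)=239943, p(52)=281589, p(53)=329931, p(54)=386155, p(55)=451276, p(56)=526823, p(57)=614154, p(58)=715220, p(59)=831820, p(60)=966467, p(61)=1121505, p(62)=1300156, p(63)=1505499, p(64)=1741630, p(65)=2012558, p(66)=2323520, p(67)=2679689, p(68)=3087735, p(69)=3554345, p(70)=4087968, p(71)=4697205, p(72)=5392783, p(73)=6185689.
Final step: p(74) = p(73) + p(72) - p(69) - p(67) + p(62) + p(59) - p(52) - p(48) + p(39) + p(34) - p(23) - p(17) + p(4)
= 6185689 + 5392783 - 3554345 - 2679689 + 1300156 + 831820 - 281589 - 147273 + 31185 + 12310 - 1255 - 297 + 5
= 7089500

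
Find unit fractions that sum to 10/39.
1/4 + 1/156

Greedy algorithm:
10/39: ceiling(39/10) = 4, use 1/4
1/156: ceiling(156/1) = 156, use 1/156
Result: 10/39 = 1/4 + 1/156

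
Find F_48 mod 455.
161

Matrix identity: Q^n = [[F_(n+1), F_n], [F_n, F_(n-1)]] with Q = [[1,1],[1,0]].
n = 48 = 110000₂. Square-and-multiply, entries mod 455:
Q^1 = [[1,1],[1,0]]
Q^3 = (Q^1)²·Q = [[3,2],[2,1]]
Q^6 = (Q^3)² = [[13,8],[8,5]]
Q^12 = (Q^6)² = [[233,144],[144,89]]
Q^24 = (Q^12)² = [[405,413],[413,447]]
Q^48 = (Q^24)² = [[169,161],[161,8]]
F_48 mod 455 = Q^48[0][1] = 161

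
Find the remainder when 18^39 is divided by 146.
138

Repeated squaring. Binary of 39 = 100111.
18^1 ≡ 18 (mod 146); 18^2 ≡ 32 (mod 146); 18^4 ≡ 2 (mod 146); 18^8 ≡ 4 (mod 146); 18^16 ≡ 16 (mod 146); 18^32 ≡ 110 (mod 146)
18^39 = 18^1 × 18^2 × 18^4 × 18^32 ≡ 138 (mod 146)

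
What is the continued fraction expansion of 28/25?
[1; 8, 3]

Euclidean algorithm steps:
28 = 1 × 25 + 3
25 = 8 × 3 + 1
3 = 3 × 1 + 0
Continued fraction: [1; 8, 3]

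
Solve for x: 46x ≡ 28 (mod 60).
x ≡ 28 (mod 30)

gcd(46, 60) = 2, which divides 28, so solutions exist.
Divide through by 2: 23x ≡ 14 (mod 30).
Find 23^(-1) mod 30 by the extended Euclidean algorithm:
30 = 1 × 23 + 7  ⟹  7 = (1)·30 + (-1)·23
23 = 3 × 7 + 2  ⟹  2 = (-3)·30 + (4)·23
7 = 3 × 2 + 1  ⟹  1 = (10)·30 + (-13)·23
So (-13)·23 ≡ 1 (mod 30), i.e. 23^(-1) ≡ -13 ≡ 17 (mod 30).
x ≡ 17 × 14 = 238 ≡ 28 (mod 30).
Check: 46 × 28 = 1288 ≡ 28 (mod 60).
x ≡ 28 (mod 30), giving 2 solutions mod 60.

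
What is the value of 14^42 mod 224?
0

Repeated squaring. Binary of 42 = 101010.
14^1 ≡ 14 (mod 224); 14^2 ≡ 196 (mod 224); 14^4 ≡ 112 (mod 224); 14^8 ≡ 0 (mod 224); 14^16 ≡ 0 (mod 224); 14^32 ≡ 0 (mod 224)
14^42 = 14^2 × 14^8 × 14^32 ≡ 0 (mod 224)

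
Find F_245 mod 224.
5

Matrix identity: Q^n = [[F_(n+1), F_n], [F_n, F_(n-1)]] with Q = [[1,1],[1,0]].
n = 245 = 11110101₂. Square-and-multiply, entries mod 224:
Q^1 = [[1,1],[1,0]]
Q^3 = (Q^1)²·Q = [[3,2],[2,1]]
Q^7 = (Q^3)²·Q = [[21,13],[13,8]]
Q^15 = (Q^7)²·Q = [[91,162],[162,153]]
Q^30 = (Q^15)² = [[29,104],[104,149]]
Q^61 = (Q^30)²·Q = [[153,9],[9,144]]
Q^122 = (Q^61)² = [[194,209],[209,209]]
Q^245 = (Q^122)²·Q = [[8,5],[5,3]]
F_245 mod 224 = Q^245[0][1] = 5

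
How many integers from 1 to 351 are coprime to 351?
216

351 = 3^3 × 13
φ(n) = n × ∏(1 - 1/p) for each prime p dividing n
φ(351) = 351 × (1 - 1/3) × (1 - 1/13) = 216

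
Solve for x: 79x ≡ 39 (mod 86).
x ≡ 19 (mod 86)

gcd(79, 86) = 1, which divides 39, so solutions exist.
Find 79^(-1) mod 86 by the extended Euclidean algorithm:
86 = 1 × 79 + 7  ⟹  7 = (1)·86 + (-1)·79
79 = 11 × 7 + 2  ⟹  2 = (-11)·86 + (12)·79
7 = 3 × 2 + 1  ⟹  1 = (34)·86 + (-37)·79
So (-37)·79 ≡ 1 (mod 86), i.e. 79^(-1) ≡ -37 ≡ 49 (mod 86).
x ≡ 49 × 39 = 1911 ≡ 19 (mod 86).
Check: 79 × 19 = 1501 ≡ 39 (mod 86).
Unique solution: x ≡ 19 (mod 86)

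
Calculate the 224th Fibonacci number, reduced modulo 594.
399

Matrix identity: Q^n = [[F_(n+1), F_n], [F_n, F_(n-1)]] with Q = [[1,1],[1,0]].
n = 224 = 11100000₂. Square-and-multiply, entries mod 594:
Q^1 = [[1,1],[1,0]]
Q^3 = (Q^1)²·Q = [[3,2],[2,1]]
Q^7 = (Q^3)²·Q = [[21,13],[13,8]]
Q^14 = (Q^7)² = [[16,377],[377,233]]
Q^28 = (Q^14)² = [[419,21],[21,398]]
Q^56 = (Q^28)² = [[178,525],[525,247]]
Q^112 = (Q^56)² = [[211,375],[375,430]]
Q^224 = (Q^112)² = [[412,399],[399,13]]
F_224 mod 594 = Q^224[0][1] = 399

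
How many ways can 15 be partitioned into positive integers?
176

p(n) counts ways to write n as a sum of positive integers (order ignored).
Euler's pentagonal recurrence: p(k) = p(k-1) + p(k-2) - p(k-5) - p(k-7) + p(k-12) + p(k-15) - ... (offsets j(3j∓1)/2, signs ++--, p(0)=1, p(<0)=0).
DP table for k = 0..14: p(0)=1, p(1)=1, p(2)=2, p(3)=3, p(4)=5, p(5)=7, p(6)=11, p(7)=15, p(8)=22, p(9)=30, p(10)=42, p(11)=56, p(12)=77, p(13)=101, p(14)=135.
Final step: p(15) = p(14) + p(13) - p(10) - p(8) + p(3) + p(0)
= 135 + 101 - 42 - 22 + 3 + 1
= 176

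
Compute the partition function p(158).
88751778802

p(n) counts ways to write n as a sum of positive integers (order ignored).
Euler's pentagonal recurrence: p(k) = p(k-1) + p(k-2) - p(k-5) - p(k-7) + p(k-12) + p(k-15) - ... (offsets j(3j∓1)/2, signs ++--, p(0)=1, p(<0)=0).
DP table for k = 0..157: p(0)=1, p(1)=1, p(2)=2, p(3)=3, p(4)=5, p(5)=7, p(6)=11, p(7)=15, p(8)=22, p(9)=30, p(10)=42, p(11)=56, p(12)=77, p(13)=101, p(14)=135, p(15)=176, p(16)=231, p(17)=297, p(18)=385, p(19)=490, p(20)=627, p(21)=792, p(22)=1002, p(23)=1255, p(24)=1575, p(25)=1958, p(26)=2436, p(27)=3010, p(28)=3718, p(29)=4565, p(30)=5604, p(31)=6842, p(32)=8349, p(33)=10143, p(34)=12310, p(35)=14883, p(36)=17977, p(37)=21637, p(38)=26015, p(39)=31185, p(40)=37338, p(41)=44583, p(42)=53174, p(43)=63261, p(44)=75175, p(45)=89134, p(46)=105558, p(47)=124754, p(48)=147273, p(49)=173525, p(50)=204226, p(51)=239943, p(52)=281589, p(53)=329931, p(54)=386155, p(55)=451276, p(56)=526823, p(57)=614154, p(58)=715220, p(59)=831820, p(60)=966467, p(61)=1121505, p(62)=1300156, p(63)=1505499, p(64)=1741630, p(65)=2012558, p(66)=2323520, p(67)=2679689, p(68)=3087735, p(69)=3554345, p(70)=4087968, p(71)=4697205, p(72)=5392783, p(73)=6185689, p(74)=7089500, p(75)=8118264, p(76)=9289091, p(77)=10619863, p(78)=12132164, p(79)=13848650, p(80)=15796476, p(81)=18004327, p(82)=20506255, p(83)=23338469, p(84)=26543660, p(85)=30167357, p(86)=34262962, p(87)=38887673, p(88)=44108109, p(89)=49995925, p(90)=56634173, p(91)=64112359, p(92)=72533807, p(93)=82010177, p(94)=92669720, p(95)=104651419, p(96)=118114304, p(97)=133230930, p(98)=150198136, p(99)=169229875, p(100)=190569292, p(101)=214481126, p(102)=241265379, p(103)=271248950, p(104)=304801365, p(105)=342325709, p(106)=384276336, p(107)=431149389, p(108)=483502844, p(109)=541946240, p(110)=607163746, p(111)=679903203, p(112)=761002156, p(113)=851376628, p(114)=952050665, p(115)=1064144451, p(116)=1188908248, p(117)=1327710076, p(118)=1482074143, p(119)=1653668665, p(120)=1844349560, p(121)=2056148051, p(122)=2291320912, p(123)=2552338241, p(124)=2841940500, p(125)=3163127352, p(126)=3519222692, p(127)=3913864295, p(128)=4351078600, p(129)=4835271870, p(130)=5371315400, p(131)=5964539504, p(132)=6620830889, p(133)=7346629512, p(134)=8149040695, p(135)=9035836076, p(136)=10015581680, p(137)=11097645016, p(138)=12292341831, p(139)=13610949895, p(140)=15065878135, p(141)=16670689208, p(142)=18440293320, p(143)=20390982757, p(144)=22540654445, p(145)=24908858009, p(146)=27517052599, p(147)=30388671978, p(148)=33549419497, p(149)=37027355200, p(150)=40853235313, p(151)=45060624582, p(152)=49686288421, p(153)=54770336324, p(154)=60356673280, p(155)=66493182097, p(156)=73232243759, p(157)=80630964769.
Final step: p(158) = p(157) + p(156) - p(153) - p(151) + p(146) + p(143) - p(136) - p(132) + p(123) + p(118) - p(107) - p(101) + p(88) + p(81) - p(66) - p(58) + p(41) + p(32) - p(13) - p(3)
= 80630964769 + 73232243759 - 54770336324 - 45060624582 + 27517052599 + 20390982757 - 10015581680 - 6620830889 + 2552338241 + 1482074143 - 431149389 - 214481126 + 44108109 + 18004327 - 2323520 - 715220 + 44583 + 8349 - 101 - 3
= 88751778802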